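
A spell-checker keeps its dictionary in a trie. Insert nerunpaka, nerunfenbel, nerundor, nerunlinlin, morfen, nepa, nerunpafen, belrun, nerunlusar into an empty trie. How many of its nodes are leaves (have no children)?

A leaf is a node with no children — equivalently, the end of a word that is not a proper prefix of any other stored word.
Those words: "belrun", "morfen", "nepa", "nerundor", "nerunfenbel", "nerunlinlin", "nerunlusar", "nerunpafen", "nerunpaka"
Leaf count: 9

9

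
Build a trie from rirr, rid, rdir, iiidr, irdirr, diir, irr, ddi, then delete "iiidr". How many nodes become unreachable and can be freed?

4

Walk "iiidr" from the leaf back toward the root, removing each node that no remaining word uses.
The suffix "iidr" (4 nodes) is used only by "iiidr"; the node for "i" still has the child "r", so pruning stops there.
Nodes removed: 4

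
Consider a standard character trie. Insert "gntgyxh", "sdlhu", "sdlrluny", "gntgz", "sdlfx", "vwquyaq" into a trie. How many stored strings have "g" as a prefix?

2

Walk to "g"; the words in its subtree are exactly those with that prefix.
Words under "g": gntgyxh, gntgz
Count: 2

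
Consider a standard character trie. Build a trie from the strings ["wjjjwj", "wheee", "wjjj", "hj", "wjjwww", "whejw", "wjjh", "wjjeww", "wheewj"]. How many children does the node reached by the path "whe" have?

2

Walk "whe" from the root, arriving at one node.
Distinct next characters after "whe": e, j.
That node has 2 child edges.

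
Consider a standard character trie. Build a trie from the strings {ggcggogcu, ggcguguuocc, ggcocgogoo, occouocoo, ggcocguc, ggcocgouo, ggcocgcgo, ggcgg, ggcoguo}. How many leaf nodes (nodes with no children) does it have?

8

A leaf is a node with no children — equivalently, the end of a word that is not a proper prefix of any other stored word.
Those words: "ggcggogcu", "ggcguguuocc", "ggcocgcgo", "ggcocgogoo", "ggcocgouo", "ggcocguc", "ggcoguo", "occouocoo"
Leaf count: 8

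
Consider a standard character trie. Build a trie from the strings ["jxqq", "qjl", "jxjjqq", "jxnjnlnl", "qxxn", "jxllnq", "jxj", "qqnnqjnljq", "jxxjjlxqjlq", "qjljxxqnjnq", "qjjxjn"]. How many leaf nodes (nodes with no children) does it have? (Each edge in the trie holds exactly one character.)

9

Leaves are exactly the stored words that no other stored word extends.
Those words: "jxjjqq", "jxllnq", "jxnjnlnl", "jxqq", "jxxjjlxqjlq", "qjjxjn", "qjljxxqnjnq", "qqnnqjnljq", "qxxn"
Leaf count: 9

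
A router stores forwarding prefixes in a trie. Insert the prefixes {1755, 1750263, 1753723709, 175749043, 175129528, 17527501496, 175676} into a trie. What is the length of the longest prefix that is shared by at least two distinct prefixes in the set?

Equivalently: take the maximum, over all pairs, of their longest common prefix length.
"1750263" and "175129528" agree on "175" (3 characters) before diverging; nothing deeper is shared.
Longest shared-prefix length: 3

3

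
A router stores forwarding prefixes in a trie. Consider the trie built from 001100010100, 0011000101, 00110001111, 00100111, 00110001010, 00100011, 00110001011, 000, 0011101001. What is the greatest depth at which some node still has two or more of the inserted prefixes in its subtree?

Equivalently: take the maximum, over all pairs, of their longest common prefix length.
"00110001010" and "001100010100" agree on "00110001010" (11 characters) before diverging; nothing deeper is shared.
Longest shared-prefix length: 11

11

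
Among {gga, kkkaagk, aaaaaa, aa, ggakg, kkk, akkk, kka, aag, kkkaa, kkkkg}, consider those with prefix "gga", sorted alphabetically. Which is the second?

Words with prefix "gga", in lexicographic order: "gga", "ggakg"
The 2nd is ggakg.

ggakg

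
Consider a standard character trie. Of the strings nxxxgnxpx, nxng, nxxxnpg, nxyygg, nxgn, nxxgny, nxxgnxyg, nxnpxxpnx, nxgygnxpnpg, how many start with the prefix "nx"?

Filter for entries beginning with "nx":
Words under "nx": nxgn, nxgygnxpnpg, nxng, nxnpxxpnx, nxxgnxyg, nxxgny, nxxxgnxpx, nxxxnpg, nxyygg
Count: 9

9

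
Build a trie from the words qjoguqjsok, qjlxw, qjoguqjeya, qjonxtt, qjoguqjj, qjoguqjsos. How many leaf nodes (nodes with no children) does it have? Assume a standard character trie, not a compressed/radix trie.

6

A leaf is a node with no children — equivalently, the end of a word that is not a proper prefix of any other stored word.
Those words: "qjlxw", "qjoguqjeya", "qjoguqjj", "qjoguqjsok", "qjoguqjsos", "qjonxtt"
Leaf count: 6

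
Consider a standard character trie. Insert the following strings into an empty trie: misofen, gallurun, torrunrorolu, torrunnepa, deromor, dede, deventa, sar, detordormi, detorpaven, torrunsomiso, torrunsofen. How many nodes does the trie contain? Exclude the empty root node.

70

Trace insertions, counting only characters that open a new branch:
  "misofen" → 7 new (m, i, s, o, f, e, n)
  "gallurun" → 8 new (g, a, l, l, u, r, u, n)
  "torrunrorolu" → 12 new (t, o, r, r, u, n, r, o, r, o, l, u)
  "torrunnepa" → prefix "torrun" already present; 4 new (n, e, p, a)
  "deromor" → 7 new (d, e, r, o, m, o, r)
  "dede" → prefix "de" already present; 2 new (d, e)
  "deventa" → prefix "de" already present; 5 new (v, e, n, t, a)
  "sar" → 3 new (s, a, r)
  "detordormi" → prefix "de" already present; 8 new (t, o, r, d, o, r, m, i)
  "detorpaven" → prefix "detor" already present; 5 new (p, a, v, e, n)
  "torrunsomiso" → prefix "torrun" already present; 6 new (s, o, m, i, s, o)
  "torrunsofen" → prefix "torrunso" already present; 3 new (f, e, n)
Total nodes = 7 + 8 + 12 + 4 + 7 + 2 + 5 + 3 + 8 + 5 + 6 + 3 = 70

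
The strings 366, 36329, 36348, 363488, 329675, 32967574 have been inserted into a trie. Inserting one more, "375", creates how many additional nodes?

2

Walking "375" from the root, the first 1 characters ("3") follow existing edges; "7" is the first miss.
Each of the 2 remaining characters creates one node.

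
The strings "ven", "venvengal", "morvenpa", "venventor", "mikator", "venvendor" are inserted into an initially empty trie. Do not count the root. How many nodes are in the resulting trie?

For each word, the new-node count is its length minus the longest prefix already in the trie:
  "ven" → 3 new (v, e, n)
  "venvengal" → prefix "ven" already present; 6 new (v, e, n, g, a, l)
  "morvenpa" → 8 new (m, o, r, v, e, n, p, a)
  "venventor" → prefix "venven" already present; 3 new (t, o, r)
  "mikator" → prefix "m" already present; 6 new (i, k, a, t, o, r)
  "venvendor" → prefix "venven" already present; 3 new (d, o, r)
Total nodes = 3 + 6 + 8 + 3 + 6 + 3 = 29

29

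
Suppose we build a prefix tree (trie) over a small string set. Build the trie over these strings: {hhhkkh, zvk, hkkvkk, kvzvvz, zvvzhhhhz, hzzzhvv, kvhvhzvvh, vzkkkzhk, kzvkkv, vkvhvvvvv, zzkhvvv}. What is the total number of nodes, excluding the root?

67

Count nodes per top-level branch (shared prefixes stored once):
  'h'-branch (hhhkkh, hkkvkk, hzzzhvv): 17 nodes
  'k'-branch (kvhvhzvvh, kvzvvz, kzvkkv): 18 nodes
  'v'-branch (vkvhvvvvv, vzkkkzhk): 16 nodes
  'z'-branch (zvk, zvvzhhhhz, zzkhvvv): 16 nodes
Sum: 67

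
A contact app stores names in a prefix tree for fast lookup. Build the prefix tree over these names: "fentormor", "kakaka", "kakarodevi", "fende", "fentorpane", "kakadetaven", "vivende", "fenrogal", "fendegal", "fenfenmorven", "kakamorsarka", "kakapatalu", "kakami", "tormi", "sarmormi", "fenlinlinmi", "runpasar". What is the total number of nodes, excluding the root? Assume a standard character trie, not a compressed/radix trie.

Count nodes per top-level branch (shared prefixes stored once):
  'f'-branch (fende, fendegal, fenfenmorven, fenlinlinmi, fenrogal, fentormor, fentorpane): 40 nodes
  'k'-branch (kakadetaven, kakaka, kakami, kakamorsarka, kakapatalu, kakarodevi): 34 nodes
  'r'-branch (runpasar): 8 nodes
  's'-branch (sarmormi): 8 nodes
  't'-branch (tormi): 5 nodes
  'v'-branch (vivende): 7 nodes
Sum: 102

102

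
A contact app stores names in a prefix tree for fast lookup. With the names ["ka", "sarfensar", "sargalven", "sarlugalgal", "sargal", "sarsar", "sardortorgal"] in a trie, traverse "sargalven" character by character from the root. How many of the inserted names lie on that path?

2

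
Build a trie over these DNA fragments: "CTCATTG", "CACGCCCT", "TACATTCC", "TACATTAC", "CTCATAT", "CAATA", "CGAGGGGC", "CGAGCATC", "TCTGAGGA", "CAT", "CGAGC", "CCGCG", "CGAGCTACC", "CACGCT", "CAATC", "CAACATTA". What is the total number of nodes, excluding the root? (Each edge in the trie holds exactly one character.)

Trace insertions, counting only characters that open a new branch:
  "CTCATTG" → 7 new (C, T, C, A, T, T, G)
  "CACGCCCT" → prefix "C" already present; 7 new (A, C, G, C, C, C, T)
  "TACATTCC" → 8 new (T, A, C, A, T, T, C, C)
  "TACATTAC" → prefix "TACATT" already present; 2 new (A, C)
  "CTCATAT" → prefix "CTCAT" already present; 2 new (A, T)
  "CAATA" → prefix "CA" already present; 3 new (A, T, A)
  "CGAGGGGC" → prefix "C" already present; 7 new (G, A, G, G, G, G, C)
  "CGAGCATC" → prefix "CGAG" already present; 4 new (C, A, T, C)
  "TCTGAGGA" → prefix "T" already present; 7 new (C, T, G, A, G, G, A)
  "CAT" → prefix "CA" already present; 1 new (T)
  "CGAGC" → prefix "CGAGC" already present; 0 new (none)
  "CCGCG" → prefix "C" already present; 4 new (C, G, C, G)
  "CGAGCTACC" → prefix "CGAGC" already present; 4 new (T, A, C, C)
  "CACGCT" → prefix "CACGC" already present; 1 new (T)
  "CAATC" → prefix "CAAT" already present; 1 new (C)
  "CAACATTA" → prefix "CAA" already present; 5 new (C, A, T, T, A)
Total nodes = 7 + 7 + 8 + 2 + 2 + 3 + 7 + 4 + 7 + 1 + 0 + 4 + 4 + 1 + 1 + 5 = 63

63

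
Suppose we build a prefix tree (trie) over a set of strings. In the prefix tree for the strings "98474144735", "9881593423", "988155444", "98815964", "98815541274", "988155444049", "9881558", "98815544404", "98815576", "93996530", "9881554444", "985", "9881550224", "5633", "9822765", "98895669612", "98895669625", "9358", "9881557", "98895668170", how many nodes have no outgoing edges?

17

Leaves are exactly the stored words that no other stored word extends.
Those words: "5633", "9358", "93996530", "9822765", "98474144735", "985", "9881550224", "98815541274", "988155444049", "9881554444", "98815576", "9881558", "9881593423", "98815964", "98895668170", "98895669612", "98895669625"
Leaf count: 17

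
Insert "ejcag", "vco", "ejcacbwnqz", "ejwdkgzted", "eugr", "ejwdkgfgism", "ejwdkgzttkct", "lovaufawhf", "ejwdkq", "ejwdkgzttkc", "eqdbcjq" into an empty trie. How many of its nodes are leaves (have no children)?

A leaf is a node with no children — equivalently, the end of a word that is not a proper prefix of any other stored word.
Those words: "ejcacbwnqz", "ejcag", "ejwdkgfgism", "ejwdkgzted", "ejwdkgzttkct", "ejwdkq", "eqdbcjq", "eugr", "lovaufawhf", "vco"
Leaf count: 10

10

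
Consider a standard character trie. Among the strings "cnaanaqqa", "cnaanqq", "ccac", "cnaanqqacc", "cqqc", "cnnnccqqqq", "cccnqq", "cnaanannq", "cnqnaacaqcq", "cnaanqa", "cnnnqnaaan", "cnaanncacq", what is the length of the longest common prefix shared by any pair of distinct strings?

7

Look for the deepest trie node that still has at least two words in its subtree.
e.g. "cnaanqq" and "cnaanqqacc" share the prefix "cnaanqq" of length 7; no pair shares a longer one.
Longest shared-prefix length: 7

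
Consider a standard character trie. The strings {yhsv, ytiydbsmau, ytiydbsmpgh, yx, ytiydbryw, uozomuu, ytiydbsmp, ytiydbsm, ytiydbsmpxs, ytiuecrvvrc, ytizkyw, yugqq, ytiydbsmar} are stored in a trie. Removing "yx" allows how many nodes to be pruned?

1

Walk "yx" from the leaf back toward the root, removing each node that no remaining word uses.
The suffix "x" (1 node) is used only by "yx"; the node for "y" still has the child "h", so pruning stops there.
Nodes removed: 1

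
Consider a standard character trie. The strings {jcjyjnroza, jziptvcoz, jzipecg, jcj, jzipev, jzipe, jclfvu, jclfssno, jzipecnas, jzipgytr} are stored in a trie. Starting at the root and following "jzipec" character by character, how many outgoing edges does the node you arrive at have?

2

Follow the path "jzipec" to its node, then look at its outgoing edges.
Distinct next characters after "jzipec": g, n.
That node has 2 child edges.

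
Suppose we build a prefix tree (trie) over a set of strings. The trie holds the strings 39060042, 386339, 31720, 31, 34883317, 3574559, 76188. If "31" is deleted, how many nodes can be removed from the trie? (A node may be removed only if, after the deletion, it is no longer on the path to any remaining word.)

0

A node on "31"'s path can go only if nothing else ends at it or branches off below it.
Every node on "31" is still needed (e.g. by "31720"), so nothing is freed.
Nodes removed: 0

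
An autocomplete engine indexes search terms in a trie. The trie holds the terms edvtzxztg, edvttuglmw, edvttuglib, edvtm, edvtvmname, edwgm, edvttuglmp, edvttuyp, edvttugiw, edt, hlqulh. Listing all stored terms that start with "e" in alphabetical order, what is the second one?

edvtm

Filter for "e…" and sort: "edt", "edvtm", "edvttugiw", "edvttuglib", "edvttuglmp", "edvttuglmw", "edvttuyp", "edvtvmname", "edvtzxztg", "edwgm"
Position 2: edvtm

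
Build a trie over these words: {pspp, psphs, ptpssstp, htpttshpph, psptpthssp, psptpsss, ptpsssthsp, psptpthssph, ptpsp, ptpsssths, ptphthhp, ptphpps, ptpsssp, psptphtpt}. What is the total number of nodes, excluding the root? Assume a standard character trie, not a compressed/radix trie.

51

For each word, the new-node count is its length minus the longest prefix already in the trie:
  "pspp" → 4 new (p, s, p, p)
  "psphs" → prefix "psp" already present; 2 new (h, s)
  "ptpssstp" → prefix "p" already present; 7 new (t, p, s, s, s, t, p)
  "htpttshpph" → 10 new (h, t, p, t, t, s, h, p, p, h)
  "psptpthssp" → prefix "psp" already present; 7 new (t, p, t, h, s, s, p)
  "psptpsss" → prefix "psptp" already present; 3 new (s, s, s)
  "ptpsssthsp" → prefix "ptpssst" already present; 3 new (h, s, p)
  "psptpthssph" → prefix "psptpthssp" already present; 1 new (h)
  "ptpsp" → prefix "ptps" already present; 1 new (p)
  "ptpsssths" → prefix "ptpsssths" already present; 0 new (none)
  "ptphthhp" → prefix "ptp" already present; 5 new (h, t, h, h, p)
  "ptphpps" → prefix "ptph" already present; 3 new (p, p, s)
  "ptpsssp" → prefix "ptpsss" already present; 1 new (p)
  "psptphtpt" → prefix "psptp" already present; 4 new (h, t, p, t)
Total nodes = 4 + 2 + 7 + 10 + 7 + 3 + 3 + 1 + 1 + 0 + 5 + 3 + 1 + 4 = 51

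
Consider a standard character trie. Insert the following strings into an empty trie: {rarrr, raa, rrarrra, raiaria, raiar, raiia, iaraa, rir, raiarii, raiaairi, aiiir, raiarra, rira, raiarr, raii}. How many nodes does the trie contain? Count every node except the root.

39

Trace insertions, counting only characters that open a new branch:
  "rarrr" → 5 new (r, a, r, r, r)
  "raa" → prefix "ra" already present; 1 new (a)
  "rrarrra" → prefix "r" already present; 6 new (r, a, r, r, r, a)
  "raiaria" → prefix "ra" already present; 5 new (i, a, r, i, a)
  "raiar" → prefix "raiar" already present; 0 new (none)
  "raiia" → prefix "rai" already present; 2 new (i, a)
  "iaraa" → 5 new (i, a, r, a, a)
  "rir" → prefix "r" already present; 2 new (i, r)
  "raiarii" → prefix "raiari" already present; 1 new (i)
  "raiaairi" → prefix "raia" already present; 4 new (a, i, r, i)
  "aiiir" → 5 new (a, i, i, i, r)
  "raiarra" → prefix "raiar" already present; 2 new (r, a)
  "rira" → prefix "rir" already present; 1 new (a)
  "raiarr" → prefix "raiarr" already present; 0 new (none)
  "raii" → prefix "raii" already present; 0 new (none)
Total nodes = 5 + 1 + 6 + 5 + 0 + 2 + 5 + 2 + 1 + 4 + 5 + 2 + 1 + 0 + 0 = 39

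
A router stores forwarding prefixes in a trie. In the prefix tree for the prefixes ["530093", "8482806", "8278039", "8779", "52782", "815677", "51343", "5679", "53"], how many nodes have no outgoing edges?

A leaf is a node with no children — equivalently, the end of a word that is not a proper prefix of any other stored word.
Those words: "51343", "52782", "530093", "5679", "815677", "8278039", "8482806", "8779"
Leaf count: 8

8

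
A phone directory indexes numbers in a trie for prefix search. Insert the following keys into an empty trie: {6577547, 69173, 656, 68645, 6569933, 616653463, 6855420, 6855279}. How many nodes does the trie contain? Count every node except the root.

36

Count nodes per top-level branch (shared prefixes stored once):
  '6'-branch (616653463, 656, 6569933, 6577547, 6855279, 6855420, 68645, 69173): 36 nodes
Sum: 36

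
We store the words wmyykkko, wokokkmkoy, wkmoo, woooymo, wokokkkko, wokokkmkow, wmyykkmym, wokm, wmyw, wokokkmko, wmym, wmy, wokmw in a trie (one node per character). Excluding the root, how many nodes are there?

37

Count nodes per top-level branch (shared prefixes stored once):
  'w'-branch (wkmoo, wmy, wmym, wmyw, wmyykkko, wmyykkmym, wokm, wokmw, wokokkkko, wokokkmko, wokokkmkow, wokokkmkoy, woooymo): 37 nodes
Sum: 37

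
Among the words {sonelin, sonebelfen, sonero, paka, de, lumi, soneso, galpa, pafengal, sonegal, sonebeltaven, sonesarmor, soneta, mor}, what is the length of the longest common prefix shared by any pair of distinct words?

Equivalently: take the maximum, over all pairs, of their longest common prefix length.
e.g. "sonebelfen" and "sonebeltaven" share the prefix "sonebel" of length 7; no pair shares a longer one.
Longest shared-prefix length: 7

7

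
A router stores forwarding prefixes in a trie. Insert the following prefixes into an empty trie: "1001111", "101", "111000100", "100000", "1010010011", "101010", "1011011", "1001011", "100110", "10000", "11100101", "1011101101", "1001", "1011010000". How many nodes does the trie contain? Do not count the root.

Count nodes per top-level branch (shared prefixes stored once):
  '1'-branch (10000, 100000, 1001, 1001011, 100110, 1001111, 101, 1010010011, 101010, 1011010000, 1011011, 1011101101, 111000100, 11100101): 49 nodes
Sum: 49

49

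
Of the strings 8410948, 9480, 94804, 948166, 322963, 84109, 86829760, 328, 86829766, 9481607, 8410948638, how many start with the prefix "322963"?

Traverse to the node for "322963", then collect every word in that subtree.
Matches: "322963"
Count: 1

1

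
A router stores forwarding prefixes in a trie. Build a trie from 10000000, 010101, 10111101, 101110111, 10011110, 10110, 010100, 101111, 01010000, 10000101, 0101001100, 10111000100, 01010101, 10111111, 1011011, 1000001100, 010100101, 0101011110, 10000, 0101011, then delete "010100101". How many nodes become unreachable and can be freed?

2

A node on "010100101"'s path can go only if nothing else ends at it or branches off below it.
The suffix "01" (2 nodes) is used only by "010100101"; the node for "0101001" still has the child "1", so pruning stops there.
Nodes removed: 2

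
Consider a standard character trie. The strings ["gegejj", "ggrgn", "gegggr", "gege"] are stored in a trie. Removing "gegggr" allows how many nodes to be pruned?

Walk "gegggr" from the leaf back toward the root, removing each node that no remaining word uses.
The suffix "ggr" (3 nodes) is used only by "gegggr"; the node for "geg" still has the child "e", so pruning stops there.
Nodes removed: 3

3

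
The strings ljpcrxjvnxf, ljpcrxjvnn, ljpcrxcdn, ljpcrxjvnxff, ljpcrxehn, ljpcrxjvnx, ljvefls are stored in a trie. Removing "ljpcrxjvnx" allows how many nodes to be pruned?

After clearing the end-marker at "ljpcrxjvnx", prune upward until reaching a node still needed by another word.
Every node on "ljpcrxjvnx" is still needed (e.g. by "ljpcrxjvnxf"), so nothing is freed.
Nodes removed: 0

0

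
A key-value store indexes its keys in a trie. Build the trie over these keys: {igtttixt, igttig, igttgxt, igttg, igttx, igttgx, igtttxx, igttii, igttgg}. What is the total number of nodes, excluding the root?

Trie structure (* marks end of a word):
(root)
└─ i
   └─ g
      └─ t
         └─ t
            ├─ g *
            │  ├─ g *
            │  └─ x *
            │     └─ t *
            ├─ i
            │  ├─ g *
            │  └─ i *
            ├─ t
            │  ├─ i
            │  │  └─ x
            │  │     └─ t *
            │  └─ x
            │     └─ x *
            └─ x *
Counting every labelled node above: 18.

18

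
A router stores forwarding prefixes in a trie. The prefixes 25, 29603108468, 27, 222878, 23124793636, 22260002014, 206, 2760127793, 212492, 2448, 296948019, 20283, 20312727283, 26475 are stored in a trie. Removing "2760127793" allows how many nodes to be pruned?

8

A node on "2760127793"'s path can go only if nothing else ends at it or branches off below it.
The suffix "60127793" (8 nodes) is used only by "2760127793"; "27" is itself a stored word, so pruning stops there.
Nodes removed: 8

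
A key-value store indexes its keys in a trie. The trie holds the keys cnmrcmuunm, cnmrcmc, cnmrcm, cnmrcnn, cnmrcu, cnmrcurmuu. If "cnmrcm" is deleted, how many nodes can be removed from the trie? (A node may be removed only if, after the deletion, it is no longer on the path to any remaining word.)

0

After clearing the end-marker at "cnmrcm", prune upward until reaching a node still needed by another word.
Every node on "cnmrcm" is still needed (e.g. by "cnmrcmuunm"), so nothing is freed.
Nodes removed: 0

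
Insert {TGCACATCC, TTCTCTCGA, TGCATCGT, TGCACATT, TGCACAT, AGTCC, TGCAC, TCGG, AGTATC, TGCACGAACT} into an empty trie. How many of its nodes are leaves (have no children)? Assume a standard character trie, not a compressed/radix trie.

Leaves are exactly the stored words that no other stored word extends.
Those words: "AGTATC", "AGTCC", "TCGG", "TGCACATCC", "TGCACATT", "TGCACGAACT", "TGCATCGT", "TTCTCTCGA"
Leaf count: 8

8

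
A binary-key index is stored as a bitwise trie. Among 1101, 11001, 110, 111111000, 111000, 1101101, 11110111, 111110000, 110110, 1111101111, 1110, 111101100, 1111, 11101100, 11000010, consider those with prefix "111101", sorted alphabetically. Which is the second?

DFS of the "111101" subtree visits, in order: "111101100", "11110111"
The 2nd is 11110111.

11110111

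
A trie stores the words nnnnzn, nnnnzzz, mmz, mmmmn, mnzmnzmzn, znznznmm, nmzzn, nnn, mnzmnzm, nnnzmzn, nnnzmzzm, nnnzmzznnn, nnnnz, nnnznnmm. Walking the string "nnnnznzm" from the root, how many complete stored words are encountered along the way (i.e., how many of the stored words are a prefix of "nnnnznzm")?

Check each prefix of "nnnnznzm" against the stored set — each match is an end-marker on the path.
Prefixes of the query that are stored words: "nnn", "nnnnz", "nnnnzn"
Count: 3

3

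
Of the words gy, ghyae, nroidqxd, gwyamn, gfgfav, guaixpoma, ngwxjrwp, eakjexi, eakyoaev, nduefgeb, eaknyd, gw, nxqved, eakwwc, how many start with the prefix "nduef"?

1

Traverse to the node for "nduef", then collect every word in that subtree.
Matches: "nduefgeb"
Count: 1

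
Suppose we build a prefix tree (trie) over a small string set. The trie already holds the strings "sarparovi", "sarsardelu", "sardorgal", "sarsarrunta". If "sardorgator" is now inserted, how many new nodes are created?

3

"sardorga" is already a path in the trie; the remaining "tor" must be added.
So 11 − 8 = 3 new nodes.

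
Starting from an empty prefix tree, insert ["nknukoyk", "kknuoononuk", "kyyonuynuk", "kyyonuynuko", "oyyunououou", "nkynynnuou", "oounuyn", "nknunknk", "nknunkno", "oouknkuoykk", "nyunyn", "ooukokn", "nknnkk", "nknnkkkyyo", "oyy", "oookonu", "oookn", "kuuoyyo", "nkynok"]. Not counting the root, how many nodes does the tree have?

96

Trace insertions, counting only characters that open a new branch:
  "nknukoyk" → 8 new (n, k, n, u, k, o, y, k)
  "kknuoononuk" → 11 new (k, k, n, u, o, o, n, o, n, u, k)
  "kyyonuynuk" → prefix "k" already present; 9 new (y, y, o, n, u, y, n, u, k)
  "kyyonuynuko" → prefix "kyyonuynuk" already present; 1 new (o)
  "oyyunououou" → 11 new (o, y, y, u, n, o, u, o, u, o, u)
  "nkynynnuou" → prefix "nk" already present; 8 new (y, n, y, n, n, u, o, u)
  "oounuyn" → prefix "o" already present; 6 new (o, u, n, u, y, n)
  "nknunknk" → prefix "nknu" already present; 4 new (n, k, n, k)
  "nknunkno" → prefix "nknunkn" already present; 1 new (o)
  "oouknkuoykk" → prefix "oou" already present; 8 new (k, n, k, u, o, y, k, k)
  "nyunyn" → prefix "n" already present; 5 new (y, u, n, y, n)
  "ooukokn" → prefix "oouk" already present; 3 new (o, k, n)
  "nknnkk" → prefix "nkn" already present; 3 new (n, k, k)
  "nknnkkkyyo" → prefix "nknnkk" already present; 4 new (k, y, y, o)
  "oyy" → prefix "oyy" already present; 0 new (none)
  "oookonu" → prefix "oo" already present; 5 new (o, k, o, n, u)
  "oookn" → prefix "oook" already present; 1 new (n)
  "kuuoyyo" → prefix "k" already present; 6 new (u, u, o, y, y, o)
  "nkynok" → prefix "nkyn" already present; 2 new (o, k)
Total nodes = 8 + 11 + 9 + 1 + 11 + 8 + 6 + 4 + 1 + 8 + 5 + 3 + 3 + 4 + 0 + 5 + 1 + 6 + 2 = 96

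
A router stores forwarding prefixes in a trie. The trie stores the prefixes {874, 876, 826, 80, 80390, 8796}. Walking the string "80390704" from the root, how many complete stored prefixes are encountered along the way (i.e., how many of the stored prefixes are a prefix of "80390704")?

2

Traverse "80390704" character by character; count nodes along the way that are marked as word ends.
Prefixes of the query that are stored words: "80", "80390"
Count: 2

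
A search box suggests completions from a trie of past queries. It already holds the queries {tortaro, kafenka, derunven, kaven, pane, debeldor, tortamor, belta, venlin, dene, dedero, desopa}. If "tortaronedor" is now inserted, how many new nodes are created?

The longest prefix of "tortaronedor" already in the trie is "tortaro" (length 7).
New nodes needed: |"tortaronedor"| − 7 = 12 − 7 = 5.

5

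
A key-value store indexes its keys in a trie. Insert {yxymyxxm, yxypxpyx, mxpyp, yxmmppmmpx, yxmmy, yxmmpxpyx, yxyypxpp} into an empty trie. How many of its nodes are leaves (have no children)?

A leaf is a node with no children — equivalently, the end of a word that is not a proper prefix of any other stored word.
Those words: "mxpyp", "yxmmppmmpx", "yxmmpxpyx", "yxmmy", "yxymyxxm", "yxypxpyx", "yxyypxpp"
Leaf count: 7

7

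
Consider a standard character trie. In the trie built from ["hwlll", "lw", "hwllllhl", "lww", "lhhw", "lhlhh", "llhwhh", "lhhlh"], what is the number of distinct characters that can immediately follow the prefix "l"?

Follow the path "l" to its node, then look at its outgoing edges.
Distinct next characters after "l": h, l, w.
That node has 3 child edges.

3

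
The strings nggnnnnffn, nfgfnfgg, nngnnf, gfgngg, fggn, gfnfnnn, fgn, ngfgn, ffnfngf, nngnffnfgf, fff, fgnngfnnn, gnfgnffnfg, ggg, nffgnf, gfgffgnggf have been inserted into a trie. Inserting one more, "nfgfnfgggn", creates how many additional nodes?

Walking "nfgfnfgggn" from the root, the first 8 characters ("nfgfnfgg") follow existing edges; "g" is the first miss.
So 10 − 8 = 2 new nodes.

2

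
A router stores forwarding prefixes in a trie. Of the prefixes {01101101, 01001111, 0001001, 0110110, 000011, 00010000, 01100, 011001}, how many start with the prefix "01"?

Walk to "01"; the words in its subtree are exactly those with that prefix.
Matches: "01001111", "01100", "011001", "0110110", "01101101"
Count: 5

5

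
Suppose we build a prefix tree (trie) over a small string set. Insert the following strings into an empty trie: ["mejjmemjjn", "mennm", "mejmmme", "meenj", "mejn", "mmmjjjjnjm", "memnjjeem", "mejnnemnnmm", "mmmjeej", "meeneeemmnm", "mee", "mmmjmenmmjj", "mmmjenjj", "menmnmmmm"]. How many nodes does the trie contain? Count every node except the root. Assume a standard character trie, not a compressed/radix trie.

70

Count nodes per top-level branch (shared prefixes stored once):
  'm'-branch (mee, meeneeemmnm, meenj, mejjmemjjn, mejmmme, mejn, mejnnemnnmm, memnjjeem, menmnmmmm, mennm, mmmjeej, mmmjenjj, mmmjjjjnjm, mmmjmenmmjj): 70 nodes
Sum: 70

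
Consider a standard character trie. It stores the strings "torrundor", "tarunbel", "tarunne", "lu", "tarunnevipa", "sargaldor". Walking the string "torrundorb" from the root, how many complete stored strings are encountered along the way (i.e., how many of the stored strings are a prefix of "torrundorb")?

1

Traverse "torrundorb" character by character; count nodes along the way that are marked as word ends.
Prefixes of the query that are stored words: "torrundor"
Count: 1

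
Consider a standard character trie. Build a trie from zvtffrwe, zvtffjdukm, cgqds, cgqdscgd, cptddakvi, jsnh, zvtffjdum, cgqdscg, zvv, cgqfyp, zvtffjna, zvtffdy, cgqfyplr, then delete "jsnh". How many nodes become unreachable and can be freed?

After clearing the end-marker at "jsnh", prune upward until reaching a node still needed by another word.
No other word shares any prefix with "jsnh", so all 4 of its nodes go.
Nodes removed: 4

4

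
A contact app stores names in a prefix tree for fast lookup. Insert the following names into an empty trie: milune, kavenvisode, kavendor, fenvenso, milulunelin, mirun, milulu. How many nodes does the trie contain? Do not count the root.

38

Trie structure (* marks end of a word):
(root)
├─ f
│  └─ e
│     └─ n
│        └─ v
│           └─ e
│              └─ n
│                 └─ s
│                    └─ o *
├─ k
│  └─ a
│     └─ v
│        └─ e
│           └─ n
│              ├─ d
│              │  └─ o
│              │     └─ r *
│              └─ v
│                 └─ i
│                    └─ s
│                       └─ o
│                          └─ d
│                             └─ e *
└─ m
   └─ i
      ├─ l
      │  └─ u
      │     ├─ l
      │     │  └─ u *
      │     │     └─ n
      │     │        └─ e
      │     │           └─ l
      │     │              └─ i
      │     │                 └─ n *
      │     └─ n
      │        └─ e *
      └─ r
         └─ u
            └─ n *
Counting every labelled node above: 38.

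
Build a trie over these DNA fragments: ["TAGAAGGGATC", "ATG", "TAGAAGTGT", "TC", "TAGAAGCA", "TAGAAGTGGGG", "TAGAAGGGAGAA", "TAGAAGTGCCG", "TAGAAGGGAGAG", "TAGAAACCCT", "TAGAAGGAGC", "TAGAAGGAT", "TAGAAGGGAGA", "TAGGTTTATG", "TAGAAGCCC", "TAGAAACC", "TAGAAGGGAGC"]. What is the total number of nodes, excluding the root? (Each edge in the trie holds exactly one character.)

49

For each word, the new-node count is its length minus the longest prefix already in the trie:
  "TAGAAGGGATC" → 11 new (T, A, G, A, A, G, G, G, A, T, C)
  "ATG" → 3 new (A, T, G)
  "TAGAAGTGT" → prefix "TAGAAG" already present; 3 new (T, G, T)
  "TC" → prefix "T" already present; 1 new (C)
  "TAGAAGCA" → prefix "TAGAAG" already present; 2 new (C, A)
  "TAGAAGTGGGG" → prefix "TAGAAGTG" already present; 3 new (G, G, G)
  "TAGAAGGGAGAA" → prefix "TAGAAGGGA" already present; 3 new (G, A, A)
  "TAGAAGTGCCG" → prefix "TAGAAGTG" already present; 3 new (C, C, G)
  "TAGAAGGGAGAG" → prefix "TAGAAGGGAGA" already present; 1 new (G)
  "TAGAAACCCT" → prefix "TAGAA" already present; 5 new (A, C, C, C, T)
  "TAGAAGGAGC" → prefix "TAGAAGG" already present; 3 new (A, G, C)
  "TAGAAGGAT" → prefix "TAGAAGGA" already present; 1 new (T)
  "TAGAAGGGAGA" → prefix "TAGAAGGGAGA" already present; 0 new (none)
  "TAGGTTTATG" → prefix "TAG" already present; 7 new (G, T, T, T, A, T, G)
  "TAGAAGCCC" → prefix "TAGAAGC" already present; 2 new (C, C)
  "TAGAAACC" → prefix "TAGAAACC" already present; 0 new (none)
  "TAGAAGGGAGC" → prefix "TAGAAGGGAG" already present; 1 new (C)
Total nodes = 11 + 3 + 3 + 1 + 2 + 3 + 3 + 3 + 1 + 5 + 3 + 1 + 0 + 7 + 2 + 0 + 1 = 49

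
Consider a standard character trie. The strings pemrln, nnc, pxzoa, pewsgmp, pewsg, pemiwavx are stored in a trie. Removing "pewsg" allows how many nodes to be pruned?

After clearing the end-marker at "pewsg", prune upward until reaching a node still needed by another word.
Every node on "pewsg" is still needed (e.g. by "pewsgmp"), so nothing is freed.
Nodes removed: 0

0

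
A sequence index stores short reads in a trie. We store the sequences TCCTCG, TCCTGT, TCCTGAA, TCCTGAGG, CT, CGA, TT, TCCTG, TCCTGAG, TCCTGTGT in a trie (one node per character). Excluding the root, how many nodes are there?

Trace insertions, counting only characters that open a new branch:
  "TCCTCG" → 6 new (T, C, C, T, C, G)
  "TCCTGT" → prefix "TCCT" already present; 2 new (G, T)
  "TCCTGAA" → prefix "TCCTG" already present; 2 new (A, A)
  "TCCTGAGG" → prefix "TCCTGA" already present; 2 new (G, G)
  "CT" → 2 new (C, T)
  "CGA" → prefix "C" already present; 2 new (G, A)
  "TT" → prefix "T" already present; 1 new (T)
  "TCCTG" → prefix "TCCTG" already present; 0 new (none)
  "TCCTGAG" → prefix "TCCTGAG" already present; 0 new (none)
  "TCCTGTGT" → prefix "TCCTGT" already present; 2 new (G, T)
Total nodes = 6 + 2 + 2 + 2 + 2 + 2 + 1 + 0 + 0 + 2 = 19

19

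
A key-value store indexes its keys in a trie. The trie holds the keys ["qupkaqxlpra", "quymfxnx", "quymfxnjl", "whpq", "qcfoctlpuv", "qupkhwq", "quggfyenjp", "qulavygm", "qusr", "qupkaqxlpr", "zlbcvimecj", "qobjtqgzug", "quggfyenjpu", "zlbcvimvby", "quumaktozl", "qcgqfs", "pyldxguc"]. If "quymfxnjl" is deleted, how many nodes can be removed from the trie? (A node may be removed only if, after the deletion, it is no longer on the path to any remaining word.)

A node on "quymfxnjl"'s path can go only if nothing else ends at it or branches off below it.
The suffix "jl" (2 nodes) is used only by "quymfxnjl"; the node for "quymfxn" still has the child "x", so pruning stops there.
Nodes removed: 2

2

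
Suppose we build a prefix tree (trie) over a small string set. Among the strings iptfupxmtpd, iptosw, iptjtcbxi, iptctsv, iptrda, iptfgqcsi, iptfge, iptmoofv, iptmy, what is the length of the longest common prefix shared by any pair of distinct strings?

5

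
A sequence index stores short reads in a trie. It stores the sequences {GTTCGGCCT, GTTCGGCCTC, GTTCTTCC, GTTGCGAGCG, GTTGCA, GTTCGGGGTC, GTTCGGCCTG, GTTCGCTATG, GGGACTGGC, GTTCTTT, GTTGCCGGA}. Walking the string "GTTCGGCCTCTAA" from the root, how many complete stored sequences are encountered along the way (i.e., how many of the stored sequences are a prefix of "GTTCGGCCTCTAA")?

2

Traverse "GTTCGGCCTCTAA" character by character; count nodes along the way that are marked as word ends.
Prefixes of the query that are stored words: "GTTCGGCCT", "GTTCGGCCTC"
Count: 2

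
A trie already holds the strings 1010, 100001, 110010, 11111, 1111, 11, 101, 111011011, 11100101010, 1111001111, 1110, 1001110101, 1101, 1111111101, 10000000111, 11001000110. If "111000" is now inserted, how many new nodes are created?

Walking "111000" from the root, the first 5 characters ("11100") follow existing edges; "0" is the first miss.
Each of the 1 remaining characters creates one node.

1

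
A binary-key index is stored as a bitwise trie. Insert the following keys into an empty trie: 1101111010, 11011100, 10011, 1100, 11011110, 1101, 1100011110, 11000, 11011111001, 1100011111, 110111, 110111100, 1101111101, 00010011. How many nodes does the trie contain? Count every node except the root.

38

Count nodes per top-level branch (shared prefixes stored once):
  '0'-branch (00010011): 8 nodes
  '1'-branch (10011, 1100, 11000, 1100011110, 1100011111, 1101, 110111, 11011100, 11011110, 110111100, 1101111010, 11011111001, 1101111101): 30 nodes
Sum: 38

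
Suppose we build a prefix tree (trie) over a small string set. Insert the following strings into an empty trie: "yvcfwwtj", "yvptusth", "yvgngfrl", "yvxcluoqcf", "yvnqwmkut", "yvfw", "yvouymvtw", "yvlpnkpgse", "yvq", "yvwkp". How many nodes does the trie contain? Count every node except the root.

Trace insertions, counting only characters that open a new branch:
  "yvcfwwtj" → 8 new (y, v, c, f, w, w, t, j)
  "yvptusth" → prefix "yv" already present; 6 new (p, t, u, s, t, h)
  "yvgngfrl" → prefix "yv" already present; 6 new (g, n, g, f, r, l)
  "yvxcluoqcf" → prefix "yv" already present; 8 new (x, c, l, u, o, q, c, f)
  "yvnqwmkut" → prefix "yv" already present; 7 new (n, q, w, m, k, u, t)
  "yvfw" → prefix "yv" already present; 2 new (f, w)
  "yvouymvtw" → prefix "yv" already present; 7 new (o, u, y, m, v, t, w)
  "yvlpnkpgse" → prefix "yv" already present; 8 new (l, p, n, k, p, g, s, e)
  "yvq" → prefix "yv" already present; 1 new (q)
  "yvwkp" → prefix "yv" already present; 3 new (w, k, p)
Total nodes = 8 + 6 + 6 + 8 + 7 + 2 + 7 + 8 + 1 + 3 = 56

56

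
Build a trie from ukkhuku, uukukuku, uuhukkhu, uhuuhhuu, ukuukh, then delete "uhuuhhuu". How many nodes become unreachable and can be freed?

A node on "uhuuhhuu"'s path can go only if nothing else ends at it or branches off below it.
The suffix "huuhhuu" (7 nodes) is used only by "uhuuhhuu"; the node for "u" still has the child "k", so pruning stops there.
Nodes removed: 7

7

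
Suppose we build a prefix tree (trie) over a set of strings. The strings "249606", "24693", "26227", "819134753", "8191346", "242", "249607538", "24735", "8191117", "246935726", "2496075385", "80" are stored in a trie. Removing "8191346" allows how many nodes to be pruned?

Walk "8191346" from the leaf back toward the root, removing each node that no remaining word uses.
The suffix "6" (1 node) is used only by "8191346"; the node for "819134" still has the child "7", so pruning stops there.
Nodes removed: 1

1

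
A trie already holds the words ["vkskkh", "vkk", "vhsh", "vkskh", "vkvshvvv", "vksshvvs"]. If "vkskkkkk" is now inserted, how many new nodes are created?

3

"vkskk" is already a path in the trie; the remaining "kkk" must be added.
New nodes needed: |"vkskkkkk"| − 5 = 8 − 5 = 3.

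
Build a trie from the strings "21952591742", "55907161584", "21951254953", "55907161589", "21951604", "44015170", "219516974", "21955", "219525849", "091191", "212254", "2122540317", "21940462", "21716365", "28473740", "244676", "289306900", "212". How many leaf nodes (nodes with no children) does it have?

16

A leaf is a node with no children — equivalently, the end of a word that is not a proper prefix of any other stored word.
Those words: "091191", "2122540317", "21716365", "21940462", "21951254953", "21951604", "219516974", "219525849", "21952591742", "21955", "244676", "28473740", "289306900", "44015170", "55907161584", "55907161589"
Leaf count: 16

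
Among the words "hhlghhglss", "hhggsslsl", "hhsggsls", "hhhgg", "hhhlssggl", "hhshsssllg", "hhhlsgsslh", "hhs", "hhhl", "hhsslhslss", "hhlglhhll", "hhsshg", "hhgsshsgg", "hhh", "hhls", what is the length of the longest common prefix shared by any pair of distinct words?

Look for the deepest trie node that still has at least two words in its subtree.
e.g. "hhhlsgsslh" and "hhhlssggl" share the prefix "hhhls" of length 5; no pair shares a longer one.
Longest shared-prefix length: 5

5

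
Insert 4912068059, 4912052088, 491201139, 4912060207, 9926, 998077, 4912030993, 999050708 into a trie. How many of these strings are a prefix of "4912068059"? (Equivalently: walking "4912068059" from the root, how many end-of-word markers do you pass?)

1

Check each prefix of "4912068059" against the stored set — each match is an end-marker on the path.
Prefixes of the query that are stored words: "4912068059"
Count: 1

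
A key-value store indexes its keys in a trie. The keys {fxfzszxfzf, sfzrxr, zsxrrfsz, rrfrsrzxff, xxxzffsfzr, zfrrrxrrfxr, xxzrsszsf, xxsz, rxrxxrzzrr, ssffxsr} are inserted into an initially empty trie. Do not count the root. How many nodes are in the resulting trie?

For each word, the new-node count is its length minus the longest prefix already in the trie:
  "fxfzszxfzf" → 10 new (f, x, f, z, s, z, x, f, z, f)
  "sfzrxr" → 6 new (s, f, z, r, x, r)
  "zsxrrfsz" → 8 new (z, s, x, r, r, f, s, z)
  "rrfrsrzxff" → 10 new (r, r, f, r, s, r, z, x, f, f)
  "xxxzffsfzr" → 10 new (x, x, x, z, f, f, s, f, z, r)
  "zfrrrxrrfxr" → prefix "z" already present; 10 new (f, r, r, r, x, r, r, f, x, r)
  "xxzrsszsf" → prefix "xx" already present; 7 new (z, r, s, s, z, s, f)
  "xxsz" → prefix "xx" already present; 2 new (s, z)
  "rxrxxrzzrr" → prefix "r" already present; 9 new (x, r, x, x, r, z, z, r, r)
  "ssffxsr" → prefix "s" already present; 6 new (s, f, f, x, s, r)
Total nodes = 10 + 6 + 8 + 10 + 10 + 10 + 7 + 2 + 9 + 6 = 78

78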